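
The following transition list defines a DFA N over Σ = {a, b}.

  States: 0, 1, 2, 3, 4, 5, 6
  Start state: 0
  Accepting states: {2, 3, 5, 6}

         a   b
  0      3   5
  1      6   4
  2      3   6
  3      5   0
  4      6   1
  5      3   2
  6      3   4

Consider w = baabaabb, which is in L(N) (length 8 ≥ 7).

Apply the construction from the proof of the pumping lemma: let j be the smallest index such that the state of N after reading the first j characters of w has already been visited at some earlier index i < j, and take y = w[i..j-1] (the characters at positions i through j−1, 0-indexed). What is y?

aa

State sequence: 0 -b-> 5 -a-> 3 -a-> 5 -b-> 2 -a-> 3 -a-> 5 -b-> 2 -b-> 6
First repeat at step 3: 5 was already visited.

So i = 1, j = 3, giving x = w[0:1] = b, y = w[1:3] = aa, z = w[3:8] = baabb.
Check: |xy| = 3 ≤ 7 and |y| = 2 ≥ 1. Reading y takes N from 5 back to 5, so every xyⁱz is accepted.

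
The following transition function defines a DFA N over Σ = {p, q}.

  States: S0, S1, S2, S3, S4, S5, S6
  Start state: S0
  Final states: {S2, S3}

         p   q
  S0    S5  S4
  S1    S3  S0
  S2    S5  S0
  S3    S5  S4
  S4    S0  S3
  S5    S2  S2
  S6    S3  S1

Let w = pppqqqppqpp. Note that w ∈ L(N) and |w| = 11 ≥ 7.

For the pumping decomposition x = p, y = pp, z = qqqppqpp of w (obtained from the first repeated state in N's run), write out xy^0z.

xy⁰z = xz = p·qqqppqpp = pqqqppqpp.
Reading y = pp takes N from S5 back to S5, so after x the machine is still in S5, and z then leads to the accepting state S2. Hence pqqqppqpp ∈ L(N).

pqqqppqpp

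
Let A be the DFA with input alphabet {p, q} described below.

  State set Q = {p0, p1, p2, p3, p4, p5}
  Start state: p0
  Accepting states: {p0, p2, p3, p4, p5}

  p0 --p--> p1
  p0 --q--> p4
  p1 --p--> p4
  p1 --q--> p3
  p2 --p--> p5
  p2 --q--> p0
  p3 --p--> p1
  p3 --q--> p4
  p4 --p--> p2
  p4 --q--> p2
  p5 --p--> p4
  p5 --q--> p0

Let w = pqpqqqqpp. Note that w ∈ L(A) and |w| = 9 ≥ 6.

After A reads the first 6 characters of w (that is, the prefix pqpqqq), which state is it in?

Run of A on the first 6 characters of w = p q p q q q:
  step 0: p0  (start)
  step 1: p1  (read p: p0→p1)
  step 2: p3  (read q: p1→p3)
  step 3: p1  (read p: p3→p1)
  step 4: p3  (read q: p1→p3)
  step 5: p4  (read q: p3→p4)
  step 6: p2  (read q: p4→p2)

After reading 6 characters, A is in state p2.

p2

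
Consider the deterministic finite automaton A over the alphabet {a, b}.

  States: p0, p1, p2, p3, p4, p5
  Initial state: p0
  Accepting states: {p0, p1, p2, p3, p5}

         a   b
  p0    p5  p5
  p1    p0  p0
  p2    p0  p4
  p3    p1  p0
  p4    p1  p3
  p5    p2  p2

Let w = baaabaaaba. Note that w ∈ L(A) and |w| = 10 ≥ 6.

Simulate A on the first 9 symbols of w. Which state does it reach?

Run of A on the first 9 characters of w = b a a a b a a a b:
  step 0: p0  (start)
  step 1: p5  (read b: p0→p5)
  step 2: p2  (read a: p5→p2)
  step 3: p0  (read a: p2→p0)
  step 4: p5  (read a: p0→p5)
  step 5: p2  (read b: p5→p2)
  step 6: p0  (read a: p2→p0)
  step 7: p5  (read a: p0→p5)
  step 8: p2  (read a: p5→p2)
  step 9: p4  (read b: p2→p4)

After reading 9 characters, A is in state p4.

p4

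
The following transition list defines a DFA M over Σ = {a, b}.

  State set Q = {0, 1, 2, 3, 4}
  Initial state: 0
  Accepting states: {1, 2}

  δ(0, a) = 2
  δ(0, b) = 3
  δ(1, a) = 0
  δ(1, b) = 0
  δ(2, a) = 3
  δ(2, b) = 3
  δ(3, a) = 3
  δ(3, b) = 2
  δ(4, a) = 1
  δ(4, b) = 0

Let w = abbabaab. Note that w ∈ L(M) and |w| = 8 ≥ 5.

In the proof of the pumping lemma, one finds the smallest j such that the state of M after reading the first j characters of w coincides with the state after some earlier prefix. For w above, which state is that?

State sequence: 0 -a-> 2 -b-> 3 -b-> 2 -a-> 3 -b-> 2 -a-> 3 -a-> 3 -b-> 2
First repeat at step 3: 2 was already visited.

The earliest repeat is at step j = 3: M is in 2, which it already visited at step i = 1.

2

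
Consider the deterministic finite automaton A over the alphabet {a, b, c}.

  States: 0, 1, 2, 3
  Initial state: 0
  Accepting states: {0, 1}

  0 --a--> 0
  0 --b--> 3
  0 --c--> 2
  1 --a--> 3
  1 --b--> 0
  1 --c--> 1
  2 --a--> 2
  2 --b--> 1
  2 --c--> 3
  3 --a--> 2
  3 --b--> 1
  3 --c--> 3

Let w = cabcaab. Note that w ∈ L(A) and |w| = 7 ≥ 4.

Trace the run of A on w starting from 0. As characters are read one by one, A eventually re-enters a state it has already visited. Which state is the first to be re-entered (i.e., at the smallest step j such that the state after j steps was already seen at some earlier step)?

2

Run of A on w = c a b c a a b:
  step 0: 0  (start)
  step 1: 2  (read c: 0→2)
  step 2: 2  (read a: 2→2)   ← first repeat (2 seen earlier)
  step 3: 1  (read b: 2→1)
  step 4: 1  (read c: 1→1)
  step 5: 3  (read a: 1→3)
  step 6: 2  (read a: 3→2)
  step 7: 1  (read b: 2→1)

The earliest repeat is at step j = 2: A is in 2, which it already visited at step i = 1.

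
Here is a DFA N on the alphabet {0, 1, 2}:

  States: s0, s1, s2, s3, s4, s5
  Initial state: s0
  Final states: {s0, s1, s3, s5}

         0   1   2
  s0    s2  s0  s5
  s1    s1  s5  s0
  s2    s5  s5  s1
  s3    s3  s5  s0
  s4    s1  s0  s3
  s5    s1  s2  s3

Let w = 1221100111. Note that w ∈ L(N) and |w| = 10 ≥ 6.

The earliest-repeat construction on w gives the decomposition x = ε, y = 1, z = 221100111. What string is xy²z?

11221100111

xy^2z = ε·1·1·221100111 = 11221100111.
Reading y = 1 takes N from s0 back to s0, so after x·y·y the machine is still in s0, and z then leads to the accepting state s5. Hence 11221100111 ∈ L(N).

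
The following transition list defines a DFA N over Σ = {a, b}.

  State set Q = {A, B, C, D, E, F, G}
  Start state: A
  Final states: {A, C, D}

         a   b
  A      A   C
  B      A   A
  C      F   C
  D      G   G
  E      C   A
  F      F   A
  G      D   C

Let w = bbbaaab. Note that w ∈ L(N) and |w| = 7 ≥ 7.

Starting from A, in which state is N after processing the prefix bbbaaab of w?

A

Run of N on the first 7 characters of w = b b b a a a b:
  step 0: A  (start)
  step 1: C  (read b: A→C)
  step 2: C  (read b: C→C)
  step 3: C  (read b: C→C)
  step 4: F  (read a: C→F)
  step 5: F  (read a: F→F)
  step 6: F  (read a: F→F)
  step 7: A  (read b: F→A)

After reading 7 characters, N is in state A.
(This kind of state-tracing is the core of the pumping-lemma construction: with 7 states, pigeonhole forces a repeat within the first 7 steps.)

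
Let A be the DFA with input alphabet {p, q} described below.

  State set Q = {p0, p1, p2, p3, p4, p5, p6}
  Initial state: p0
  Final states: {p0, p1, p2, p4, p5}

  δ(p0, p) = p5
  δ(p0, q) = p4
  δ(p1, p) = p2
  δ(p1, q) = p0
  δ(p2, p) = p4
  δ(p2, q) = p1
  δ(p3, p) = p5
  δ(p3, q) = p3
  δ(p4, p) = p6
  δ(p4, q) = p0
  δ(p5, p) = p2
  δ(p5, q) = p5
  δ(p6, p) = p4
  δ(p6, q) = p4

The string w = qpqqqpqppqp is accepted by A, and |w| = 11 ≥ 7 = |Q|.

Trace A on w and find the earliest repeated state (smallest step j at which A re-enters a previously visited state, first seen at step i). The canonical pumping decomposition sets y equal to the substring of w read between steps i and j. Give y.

pq

Run of A on w = q p q q q p q p p q p:
  step 0: p0  (start)
  step 1: p4  (read q: p0→p4)
  step 2: p6  (read p: p4→p6)
  step 3: p4  (read q: p6→p4)   ← first repeat (p4 seen earlier)
  step 4: p0  (read q: p4→p0)
  step 5: p4  (read q: p0→p4)
  step 6: p6  (read p: p4→p6)
  step 7: p4  (read q: p6→p4)
  step 8: p6  (read p: p4→p6)
  step 9: p4  (read p: p6→p4)
  step 10: p0  (read q: p4→p0)
  step 11: p5  (read p: p0→p5)

So i = 1, j = 3, giving x = w[0:1] = q, y = w[1:3] = pq, z = w[3:11] = qqpqppqp.
Check: |xy| = 3 ≤ 7 and |y| = 2 ≥ 1. Reading y takes A from p4 back to p4, so every xyⁱz is accepted.
Since A has 7 states, any run of length ≥ 7 visits 7+1 states, so by pigeonhole some state repeats within the first 7 steps — that repeat gives the pumpable loop.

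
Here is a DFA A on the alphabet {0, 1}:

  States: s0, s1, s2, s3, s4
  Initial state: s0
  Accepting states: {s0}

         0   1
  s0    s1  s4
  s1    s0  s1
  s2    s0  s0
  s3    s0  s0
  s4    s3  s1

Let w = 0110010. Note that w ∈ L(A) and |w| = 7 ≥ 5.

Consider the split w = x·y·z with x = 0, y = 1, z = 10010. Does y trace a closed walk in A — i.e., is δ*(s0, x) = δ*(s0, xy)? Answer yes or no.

yes

State sequence: s0 -0-> s1 -1-> s1

After x (step 1): s1. After xy (step 2): s1.
They match, so y = 1 drives A around a cycle from s1 back to itself; pumping y any number of times keeps A in s1 before reading z, and xyⁱz ∈ L(A) for every i ≥ 0.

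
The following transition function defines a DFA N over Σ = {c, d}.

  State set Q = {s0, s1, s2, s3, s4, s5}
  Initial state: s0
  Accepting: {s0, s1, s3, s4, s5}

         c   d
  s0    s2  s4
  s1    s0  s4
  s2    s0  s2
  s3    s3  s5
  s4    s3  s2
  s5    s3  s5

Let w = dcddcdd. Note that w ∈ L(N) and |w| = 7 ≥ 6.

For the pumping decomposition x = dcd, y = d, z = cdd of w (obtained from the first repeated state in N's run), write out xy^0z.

xy⁰z = xz = dcd·cdd = dcdcdd.
Reading y = d takes N from s5 back to s5, so after x the machine is still in s5, and z then leads to the accepting state s5. Hence dcdcdd ∈ L(N).

dcdcdd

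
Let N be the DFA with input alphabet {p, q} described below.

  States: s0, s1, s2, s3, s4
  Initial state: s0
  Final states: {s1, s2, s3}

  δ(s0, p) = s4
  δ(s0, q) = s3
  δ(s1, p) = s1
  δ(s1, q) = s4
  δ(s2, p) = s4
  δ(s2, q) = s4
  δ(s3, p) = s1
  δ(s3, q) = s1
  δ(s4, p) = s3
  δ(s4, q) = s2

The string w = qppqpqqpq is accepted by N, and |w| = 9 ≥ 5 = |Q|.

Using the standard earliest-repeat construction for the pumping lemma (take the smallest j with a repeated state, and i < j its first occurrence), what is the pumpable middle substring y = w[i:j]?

p

State sequence: s0 -q-> s3 -p-> s1 -p-> s1 -q-> s4 -p-> s3 -q-> s1 -q-> s4 -p-> s3 -q-> s1
First repeat at step 3: s1 was already visited.

So i = 2, j = 3, giving x = w[0:2] = qp, y = w[2:3] = p, z = w[3:9] = qpqqpq.
Check: |xy| = 3 ≤ 5 and |y| = 1 ≥ 1. Reading y takes N from s1 back to s1, so every xyⁱz is accepted.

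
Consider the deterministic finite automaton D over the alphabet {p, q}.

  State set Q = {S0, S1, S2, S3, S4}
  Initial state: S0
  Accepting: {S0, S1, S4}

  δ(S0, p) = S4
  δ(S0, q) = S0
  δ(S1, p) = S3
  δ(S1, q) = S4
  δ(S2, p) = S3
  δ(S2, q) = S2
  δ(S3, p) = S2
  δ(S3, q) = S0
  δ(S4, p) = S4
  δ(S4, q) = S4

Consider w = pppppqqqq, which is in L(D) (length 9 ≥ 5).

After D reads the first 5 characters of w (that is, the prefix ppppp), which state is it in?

State sequence: S0 -p-> S4 -p-> S4 -p-> S4 -p-> S4 -p-> S4

After reading 5 characters, D is in state S4.

S4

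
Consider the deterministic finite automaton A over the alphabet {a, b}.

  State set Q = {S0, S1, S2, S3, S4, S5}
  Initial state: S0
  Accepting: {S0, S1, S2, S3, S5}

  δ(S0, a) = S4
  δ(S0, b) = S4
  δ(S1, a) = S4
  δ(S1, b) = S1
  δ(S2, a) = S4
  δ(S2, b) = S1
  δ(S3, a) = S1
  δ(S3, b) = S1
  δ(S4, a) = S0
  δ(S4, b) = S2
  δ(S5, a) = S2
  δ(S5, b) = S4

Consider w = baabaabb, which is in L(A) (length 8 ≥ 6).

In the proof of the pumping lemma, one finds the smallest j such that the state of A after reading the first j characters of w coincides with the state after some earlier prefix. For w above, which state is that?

State sequence: S0 -b-> S4 -a-> S0 -a-> S4 -b-> S2 -a-> S4 -a-> S0 -b-> S4 -b-> S2
First repeat at step 2: S0 was already visited.

The earliest repeat is at step j = 2: A is in S0, which it already visited at step i = 0.

S0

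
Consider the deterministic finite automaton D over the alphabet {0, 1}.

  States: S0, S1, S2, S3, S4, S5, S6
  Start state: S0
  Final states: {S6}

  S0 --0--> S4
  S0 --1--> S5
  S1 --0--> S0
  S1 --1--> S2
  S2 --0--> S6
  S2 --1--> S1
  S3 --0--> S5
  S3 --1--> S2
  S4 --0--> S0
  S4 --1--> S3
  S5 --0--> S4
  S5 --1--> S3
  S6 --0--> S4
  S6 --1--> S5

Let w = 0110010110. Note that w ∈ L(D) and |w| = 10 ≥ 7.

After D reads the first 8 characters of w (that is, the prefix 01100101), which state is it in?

State sequence: S0 -0-> S4 -1-> S3 -1-> S2 -0-> S6 -0-> S4 -1-> S3 -0-> S5 -1-> S3

After reading 8 characters, D is in state S3.

S3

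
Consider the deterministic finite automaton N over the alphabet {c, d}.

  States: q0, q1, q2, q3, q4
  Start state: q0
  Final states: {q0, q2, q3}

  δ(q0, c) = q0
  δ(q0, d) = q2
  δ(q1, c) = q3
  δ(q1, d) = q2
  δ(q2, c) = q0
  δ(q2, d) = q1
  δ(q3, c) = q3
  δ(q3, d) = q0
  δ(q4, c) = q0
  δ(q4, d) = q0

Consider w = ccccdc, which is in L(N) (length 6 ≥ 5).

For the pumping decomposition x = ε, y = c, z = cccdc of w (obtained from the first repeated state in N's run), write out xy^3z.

ccccccdc

xy^3z = ε·c·c·c·cccdc = ccccccdc.
Reading y = c takes N from q0 back to q0, so after x·y·y·y the machine is still in q0, and z then leads to the accepting state q0. Hence ccccccdc ∈ L(N).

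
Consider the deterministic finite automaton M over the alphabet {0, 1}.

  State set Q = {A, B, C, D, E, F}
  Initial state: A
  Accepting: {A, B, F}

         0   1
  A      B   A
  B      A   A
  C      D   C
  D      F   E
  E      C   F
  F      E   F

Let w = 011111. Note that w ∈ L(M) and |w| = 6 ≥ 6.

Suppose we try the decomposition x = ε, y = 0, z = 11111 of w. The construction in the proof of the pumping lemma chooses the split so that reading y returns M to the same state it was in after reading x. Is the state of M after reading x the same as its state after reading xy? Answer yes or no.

Run of M on the first 1 characters of w = 0:
  step 0: A  (start)
  step 1: B  (read 0: A→B)

After x (step 0): A. After xy (step 1): B.
They differ (A ≠ B), so y is not a cycle from the state after x; this split is not the one the pumping-lemma construction produces, and pumping y need not keep the string in L(M).

no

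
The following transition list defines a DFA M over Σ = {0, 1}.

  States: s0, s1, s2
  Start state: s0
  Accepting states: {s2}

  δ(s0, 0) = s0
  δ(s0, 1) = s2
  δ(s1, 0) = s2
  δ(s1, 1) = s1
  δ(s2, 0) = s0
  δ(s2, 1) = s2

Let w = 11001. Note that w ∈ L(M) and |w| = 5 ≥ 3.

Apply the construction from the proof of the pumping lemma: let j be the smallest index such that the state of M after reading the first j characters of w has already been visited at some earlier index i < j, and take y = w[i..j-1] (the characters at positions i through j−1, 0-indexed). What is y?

State sequence: s0 -1-> s2 -1-> s2 -0-> s0 -0-> s0 -1-> s2
First repeat at step 2: s2 was already visited.

So i = 1, j = 2, giving x = w[0:1] = 1, y = w[1:2] = 1, z = w[2:5] = 001.
Check: |xy| = 2 ≤ 3 and |y| = 1 ≥ 1. Reading y takes M from s2 back to s2, so every xyⁱz is accepted.
With |Q| = 3, pigeonhole forces a state repeat no later than step 3; the substring read between the first and second visits to that state can be pumped.

1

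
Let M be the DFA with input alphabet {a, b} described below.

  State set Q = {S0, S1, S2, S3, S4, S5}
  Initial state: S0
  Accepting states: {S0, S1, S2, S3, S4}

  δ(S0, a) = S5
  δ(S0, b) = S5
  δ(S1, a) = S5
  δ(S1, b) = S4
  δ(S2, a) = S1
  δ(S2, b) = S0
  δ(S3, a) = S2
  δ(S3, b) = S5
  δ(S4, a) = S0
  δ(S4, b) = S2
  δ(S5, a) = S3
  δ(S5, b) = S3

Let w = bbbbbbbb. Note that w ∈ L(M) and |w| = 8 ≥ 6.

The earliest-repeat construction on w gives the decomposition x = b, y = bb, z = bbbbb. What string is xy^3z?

xy^3z = b·bb·bb·bb·bbbbb = bbbbbbbbbbbb.
Reading y = bb takes M from S5 back to S5, so after x·y·y·y the machine is still in S5, and z then leads to the accepting state S3. Hence bbbbbbbbbbbb ∈ L(M).

bbbbbbbbbbbb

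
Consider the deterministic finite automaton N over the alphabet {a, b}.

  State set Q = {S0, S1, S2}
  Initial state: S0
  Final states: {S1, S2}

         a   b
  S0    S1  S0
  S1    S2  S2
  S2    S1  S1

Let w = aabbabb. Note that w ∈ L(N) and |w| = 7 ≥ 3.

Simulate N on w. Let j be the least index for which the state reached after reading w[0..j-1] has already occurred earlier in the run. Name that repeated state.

Run of N on w = a a b b a b b:
  step 0: S0  (start)
  step 1: S1  (read a: S0→S1)
  step 2: S2  (read a: S1→S2)
  step 3: S1  (read b: S2→S1)   ← first repeat (S1 seen earlier)
  step 4: S2  (read b: S1→S2)
  step 5: S1  (read a: S2→S1)
  step 6: S2  (read b: S1→S2)
  step 7: S1  (read b: S2→S1)

The earliest repeat is at step j = 3: N is in S1, which it already visited at step i = 1.
Since N has 3 states, any run of length ≥ 3 visits 3+1 states, so by pigeonhole some state repeats within the first 3 steps — that repeat gives the pumpable loop.

S1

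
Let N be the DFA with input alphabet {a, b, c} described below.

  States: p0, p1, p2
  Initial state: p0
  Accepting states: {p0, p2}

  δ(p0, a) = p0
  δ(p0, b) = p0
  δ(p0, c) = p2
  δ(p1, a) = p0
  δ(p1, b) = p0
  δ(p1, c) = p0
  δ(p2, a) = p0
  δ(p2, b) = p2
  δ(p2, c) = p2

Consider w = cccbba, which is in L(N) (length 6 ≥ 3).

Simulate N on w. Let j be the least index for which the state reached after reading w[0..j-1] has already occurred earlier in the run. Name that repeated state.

State sequence: p0 -c-> p2 -c-> p2 -c-> p2 -b-> p2 -b-> p2 -a-> p0
First repeat at step 2: p2 was already visited.

The earliest repeat is at step j = 2: N is in p2, which it already visited at step i = 1.
The DFA has 3 states, so the proof of the pumping lemma guarantees a repeated state among the first 3+1 visited; the segment between the two visits is the pumpable y.

p2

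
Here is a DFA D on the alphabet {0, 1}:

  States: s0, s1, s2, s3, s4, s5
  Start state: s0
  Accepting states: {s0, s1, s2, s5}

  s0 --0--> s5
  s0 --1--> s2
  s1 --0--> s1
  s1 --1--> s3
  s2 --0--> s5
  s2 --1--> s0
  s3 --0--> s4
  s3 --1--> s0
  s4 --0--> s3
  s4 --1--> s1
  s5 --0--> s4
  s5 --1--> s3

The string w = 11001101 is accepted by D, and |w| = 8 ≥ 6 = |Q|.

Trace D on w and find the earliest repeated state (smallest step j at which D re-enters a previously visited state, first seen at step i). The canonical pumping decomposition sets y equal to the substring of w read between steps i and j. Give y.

State sequence: s0 -1-> s2 -1-> s0 -0-> s5 -0-> s4 -1-> s1 -1-> s3 -0-> s4 -1-> s1
First repeat at step 2: s0 was already visited.

So i = 0, j = 2, giving x = w[0:0] = ε, y = w[0:2] = 11, z = w[2:8] = 001101.
Check: |xy| = 2 ≤ 6 and |y| = 2 ≥ 1. Reading y takes D from s0 back to s0, so every xyⁱz is accepted.

11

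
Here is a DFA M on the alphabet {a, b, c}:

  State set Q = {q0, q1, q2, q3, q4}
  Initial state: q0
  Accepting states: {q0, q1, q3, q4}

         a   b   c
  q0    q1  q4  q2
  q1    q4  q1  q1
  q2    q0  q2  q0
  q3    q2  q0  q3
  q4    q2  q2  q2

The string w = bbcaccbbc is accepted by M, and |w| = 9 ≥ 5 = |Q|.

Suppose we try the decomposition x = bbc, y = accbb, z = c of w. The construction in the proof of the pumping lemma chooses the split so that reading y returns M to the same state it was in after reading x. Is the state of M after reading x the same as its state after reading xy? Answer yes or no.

State sequence: q0 -b-> q4 -b-> q2 -c-> q0 -a-> q1 -c-> q1 -c-> q1 -b-> q1 -b-> q1

After x (step 3): q0. After xy (step 8): q1.
They differ (q0 ≠ q1), so y is not a cycle from the state after x; this split is not the one the pumping-lemma construction produces, and pumping y need not keep the string in L(M).

no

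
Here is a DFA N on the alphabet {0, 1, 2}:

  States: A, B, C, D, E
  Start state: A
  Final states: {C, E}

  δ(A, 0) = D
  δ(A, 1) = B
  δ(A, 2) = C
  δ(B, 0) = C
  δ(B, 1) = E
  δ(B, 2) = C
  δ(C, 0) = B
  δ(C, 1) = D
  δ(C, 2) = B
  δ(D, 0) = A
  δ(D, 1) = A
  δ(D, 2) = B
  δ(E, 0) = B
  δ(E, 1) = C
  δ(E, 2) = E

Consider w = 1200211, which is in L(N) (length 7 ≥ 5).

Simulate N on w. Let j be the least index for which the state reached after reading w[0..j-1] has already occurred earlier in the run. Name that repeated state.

State sequence: A -1-> B -2-> C -0-> B -0-> C -2-> B -1-> E -1-> C
First repeat at step 3: B was already visited.

The earliest repeat is at step j = 3: N is in B, which it already visited at step i = 1.
With |Q| = 5, pigeonhole forces a state repeat no later than step 5; the substring read between the first and second visits to that state can be pumped.

B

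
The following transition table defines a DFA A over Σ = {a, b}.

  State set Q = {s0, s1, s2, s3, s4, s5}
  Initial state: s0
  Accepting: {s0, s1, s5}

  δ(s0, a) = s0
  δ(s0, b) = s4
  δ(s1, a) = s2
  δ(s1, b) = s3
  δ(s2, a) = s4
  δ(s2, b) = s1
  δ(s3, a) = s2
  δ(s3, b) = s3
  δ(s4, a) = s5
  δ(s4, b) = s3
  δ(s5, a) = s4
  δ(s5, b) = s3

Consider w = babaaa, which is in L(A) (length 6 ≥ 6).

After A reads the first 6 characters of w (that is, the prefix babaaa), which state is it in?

s5

Run of A on the first 6 characters of w = b a b a a a:
  step 0: s0  (start)
  step 1: s4  (read b: s0→s4)
  step 2: s5  (read a: s4→s5)
  step 3: s3  (read b: s5→s3)
  step 4: s2  (read a: s3→s2)
  step 5: s4  (read a: s2→s4)
  step 6: s5  (read a: s4→s5)

After reading 6 characters, A is in state s5.
(This kind of state-tracing is the core of the pumping-lemma construction: with 6 states, pigeonhole forces a repeat within the first 6 steps.)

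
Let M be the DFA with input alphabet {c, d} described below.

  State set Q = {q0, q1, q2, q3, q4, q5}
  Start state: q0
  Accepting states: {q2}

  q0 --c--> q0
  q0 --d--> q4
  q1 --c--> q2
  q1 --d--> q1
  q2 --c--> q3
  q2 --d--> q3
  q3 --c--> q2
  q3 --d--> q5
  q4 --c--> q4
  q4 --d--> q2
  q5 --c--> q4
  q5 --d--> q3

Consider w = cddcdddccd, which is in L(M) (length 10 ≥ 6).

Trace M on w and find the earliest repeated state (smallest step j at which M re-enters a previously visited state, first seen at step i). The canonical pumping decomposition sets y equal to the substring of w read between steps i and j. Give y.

State sequence: q0 -c-> q0 -d-> q4 -d-> q2 -c-> q3 -d-> q5 -d-> q3 -d-> q5 -c-> q4 -c-> q4 -d-> q2
First repeat at step 1: q0 was already visited.

So i = 0, j = 1, giving x = w[0:0] = ε, y = w[0:1] = c, z = w[1:10] = ddcdddccd.
Check: |xy| = 1 ≤ 6 and |y| = 1 ≥ 1. Reading y takes M from q0 back to q0, so every xyⁱz is accepted.
The DFA has 6 states, so the proof of the pumping lemma guarantees a repeated state among the first 6+1 visited; the segment between the two visits is the pumpable y.

c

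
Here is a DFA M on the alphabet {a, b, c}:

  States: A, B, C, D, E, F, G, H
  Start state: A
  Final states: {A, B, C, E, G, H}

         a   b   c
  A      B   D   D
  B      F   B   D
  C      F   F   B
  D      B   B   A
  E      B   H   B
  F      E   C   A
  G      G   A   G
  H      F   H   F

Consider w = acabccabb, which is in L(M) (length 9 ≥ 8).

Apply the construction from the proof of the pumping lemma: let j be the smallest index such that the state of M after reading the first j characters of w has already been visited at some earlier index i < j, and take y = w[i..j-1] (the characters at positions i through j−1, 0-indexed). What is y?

State sequence: A -a-> B -c-> D -a-> B -b-> B -c-> D -c-> A -a-> B -b-> B -b-> B
First repeat at step 3: B was already visited.

So i = 1, j = 3, giving x = w[0:1] = a, y = w[1:3] = ca, z = w[3:9] = bccabb.
Check: |xy| = 3 ≤ 8 and |y| = 2 ≥ 1. Reading y takes M from B back to B, so every xyⁱz is accepted.

ca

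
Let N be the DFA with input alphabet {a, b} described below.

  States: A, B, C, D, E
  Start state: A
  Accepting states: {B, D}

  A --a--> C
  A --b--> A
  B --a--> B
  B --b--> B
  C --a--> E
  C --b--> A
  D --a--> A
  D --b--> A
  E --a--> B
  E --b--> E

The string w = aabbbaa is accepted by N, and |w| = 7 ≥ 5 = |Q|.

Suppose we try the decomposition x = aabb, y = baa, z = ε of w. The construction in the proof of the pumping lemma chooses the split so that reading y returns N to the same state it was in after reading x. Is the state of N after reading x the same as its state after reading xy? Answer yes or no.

no

Run of N on the first 7 characters of w = a a b b b a a:
  step 0: A  (start)
  step 1: C  (read a: A→C)
  step 2: E  (read a: C→E)
  step 3: E  (read b: E→E)
  step 4: E  (read b: E→E)
  step 5: E  (read b: E→E)
  step 6: B  (read a: E→B)
  step 7: B  (read a: B→B)

After x (step 4): E. After xy (step 7): B.
They differ (E ≠ B), so y is not a cycle from the state after x; this split is not the one the pumping-lemma construction produces, and pumping y need not keep the string in L(N).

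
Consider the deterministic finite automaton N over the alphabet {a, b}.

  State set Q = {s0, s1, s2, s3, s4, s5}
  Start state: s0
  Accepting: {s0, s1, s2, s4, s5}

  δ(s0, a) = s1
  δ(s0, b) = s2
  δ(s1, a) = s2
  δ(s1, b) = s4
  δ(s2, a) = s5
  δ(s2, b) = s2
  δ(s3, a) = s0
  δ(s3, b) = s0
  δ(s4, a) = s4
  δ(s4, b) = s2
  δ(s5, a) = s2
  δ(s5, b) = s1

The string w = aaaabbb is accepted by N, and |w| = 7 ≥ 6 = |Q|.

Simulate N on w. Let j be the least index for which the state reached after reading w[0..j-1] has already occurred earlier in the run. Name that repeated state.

s2

State sequence: s0 -a-> s1 -a-> s2 -a-> s5 -a-> s2 -b-> s2 -b-> s2 -b-> s2
First repeat at step 4: s2 was already visited.

The earliest repeat is at step j = 4: N is in s2, which it already visited at step i = 2.
Pumping length from the standard proof: p = 6 (the number of states). The repeated state found above gives |xy| = j ≤ 6 and |y| = j − i ≥ 1.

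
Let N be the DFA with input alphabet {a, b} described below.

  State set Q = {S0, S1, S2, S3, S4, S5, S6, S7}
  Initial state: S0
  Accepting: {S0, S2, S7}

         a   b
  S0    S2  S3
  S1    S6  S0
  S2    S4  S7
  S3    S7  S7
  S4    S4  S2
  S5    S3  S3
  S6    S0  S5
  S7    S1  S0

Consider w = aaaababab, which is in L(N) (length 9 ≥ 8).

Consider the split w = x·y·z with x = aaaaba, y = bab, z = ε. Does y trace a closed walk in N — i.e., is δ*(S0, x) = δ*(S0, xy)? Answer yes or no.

no

Run of N on the first 9 characters of w = a a a a b a b a b:
  step 0: S0  (start)
  step 1: S2  (read a: S0→S2)
  step 2: S4  (read a: S2→S4)
  step 3: S4  (read a: S4→S4)
  step 4: S4  (read a: S4→S4)
  step 5: S2  (read b: S4→S2)
  step 6: S4  (read a: S2→S4)
  step 7: S2  (read b: S4→S2)
  step 8: S4  (read a: S2→S4)
  step 9: S2  (read b: S4→S2)

After x (step 6): S4. After xy (step 9): S2.
They differ (S4 ≠ S2), so y is not a cycle from the state after x; this split is not the one the pumping-lemma construction produces, and pumping y need not keep the string in L(N).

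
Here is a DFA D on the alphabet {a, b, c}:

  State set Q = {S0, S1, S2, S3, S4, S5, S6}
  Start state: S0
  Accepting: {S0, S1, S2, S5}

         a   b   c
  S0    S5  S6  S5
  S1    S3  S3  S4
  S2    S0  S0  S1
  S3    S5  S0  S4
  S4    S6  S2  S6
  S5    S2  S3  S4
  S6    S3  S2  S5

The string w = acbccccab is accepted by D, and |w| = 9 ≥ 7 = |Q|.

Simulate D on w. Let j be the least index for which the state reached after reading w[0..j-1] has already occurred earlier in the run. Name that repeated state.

State sequence: S0 -a-> S5 -c-> S4 -b-> S2 -c-> S1 -c-> S4 -c-> S6 -c-> S5 -a-> S2 -b-> S0
First repeat at step 5: S4 was already visited.

The earliest repeat is at step j = 5: D is in S4, which it already visited at step i = 2.

S4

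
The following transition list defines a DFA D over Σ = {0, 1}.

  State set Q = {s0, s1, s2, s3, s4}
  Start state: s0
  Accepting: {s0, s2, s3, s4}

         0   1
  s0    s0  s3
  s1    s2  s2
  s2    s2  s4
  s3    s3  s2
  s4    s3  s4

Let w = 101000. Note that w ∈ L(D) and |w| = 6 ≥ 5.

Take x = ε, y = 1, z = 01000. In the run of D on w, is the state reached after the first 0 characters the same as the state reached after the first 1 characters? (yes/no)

no

State sequence: s0 -1-> s3

After x (step 0): s0. After xy (step 1): s3.
They differ (s0 ≠ s3), so y is not a cycle from the state after x; this split is not the one the pumping-lemma construction produces, and pumping y need not keep the string in L(D).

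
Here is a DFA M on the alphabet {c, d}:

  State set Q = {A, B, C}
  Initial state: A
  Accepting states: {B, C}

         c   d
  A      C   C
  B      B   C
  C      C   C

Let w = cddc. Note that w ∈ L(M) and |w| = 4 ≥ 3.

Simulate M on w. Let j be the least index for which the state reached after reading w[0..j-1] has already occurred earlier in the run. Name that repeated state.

Run of M on w = c d d c:
  step 0: A  (start)
  step 1: C  (read c: A→C)
  step 2: C  (read d: C→C)   ← first repeat (C seen earlier)
  step 3: C  (read d: C→C)
  step 4: C  (read c: C→C)

The earliest repeat is at step j = 2: M is in C, which it already visited at step i = 1.
Since M has 3 states, any run of length ≥ 3 visits 3+1 states, so by pigeonhole some state repeats within the first 3 steps — that repeat gives the pumpable loop.

C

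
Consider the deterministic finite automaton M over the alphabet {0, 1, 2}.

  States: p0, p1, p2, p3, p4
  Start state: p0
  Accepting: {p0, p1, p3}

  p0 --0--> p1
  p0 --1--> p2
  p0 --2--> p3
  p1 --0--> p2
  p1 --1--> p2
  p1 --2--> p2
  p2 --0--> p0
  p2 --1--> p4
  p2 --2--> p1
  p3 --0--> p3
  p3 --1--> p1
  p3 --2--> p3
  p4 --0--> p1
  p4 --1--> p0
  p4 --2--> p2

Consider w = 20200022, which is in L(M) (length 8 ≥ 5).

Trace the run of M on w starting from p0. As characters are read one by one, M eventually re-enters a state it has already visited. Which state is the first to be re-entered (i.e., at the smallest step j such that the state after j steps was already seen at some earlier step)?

State sequence: p0 -2-> p3 -0-> p3 -2-> p3 -0-> p3 -0-> p3 -0-> p3 -2-> p3 -2-> p3
First repeat at step 2: p3 was already visited.

The earliest repeat is at step j = 2: M is in p3, which it already visited at step i = 1.
Pumping length from the standard proof: p = 5 (the number of states). The repeated state found above gives |xy| = j ≤ 5 and |y| = j − i ≥ 1.

p3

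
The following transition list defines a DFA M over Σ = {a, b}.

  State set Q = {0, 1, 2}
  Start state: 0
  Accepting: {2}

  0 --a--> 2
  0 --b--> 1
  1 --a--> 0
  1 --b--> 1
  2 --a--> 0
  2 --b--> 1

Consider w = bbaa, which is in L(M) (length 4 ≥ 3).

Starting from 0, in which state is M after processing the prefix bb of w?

1

State sequence: 0 -b-> 1 -b-> 1

After reading 2 characters, M is in state 1.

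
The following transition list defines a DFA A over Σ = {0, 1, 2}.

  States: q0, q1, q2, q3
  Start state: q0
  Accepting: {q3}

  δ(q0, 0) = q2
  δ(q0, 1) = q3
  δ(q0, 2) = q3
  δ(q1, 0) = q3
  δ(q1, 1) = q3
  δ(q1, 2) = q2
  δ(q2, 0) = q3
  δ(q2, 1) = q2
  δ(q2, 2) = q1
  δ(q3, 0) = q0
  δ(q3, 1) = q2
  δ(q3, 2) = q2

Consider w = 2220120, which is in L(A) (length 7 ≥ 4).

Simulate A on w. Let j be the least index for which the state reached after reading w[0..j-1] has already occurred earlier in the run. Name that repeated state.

Run of A on w = 2 2 2 0 1 2 0:
  step 0: q0  (start)
  step 1: q3  (read 2: q0→q3)
  step 2: q2  (read 2: q3→q2)
  step 3: q1  (read 2: q2→q1)
  step 4: q3  (read 0: q1→q3)   ← first repeat (q3 seen earlier)
  step 5: q2  (read 1: q3→q2)
  step 6: q1  (read 2: q2→q1)
  step 7: q3  (read 0: q1→q3)

The earliest repeat is at step j = 4: A is in q3, which it already visited at step i = 1.
With |Q| = 4, pigeonhole forces a state repeat no later than step 4; the substring read between the first and second visits to that state can be pumped.

q3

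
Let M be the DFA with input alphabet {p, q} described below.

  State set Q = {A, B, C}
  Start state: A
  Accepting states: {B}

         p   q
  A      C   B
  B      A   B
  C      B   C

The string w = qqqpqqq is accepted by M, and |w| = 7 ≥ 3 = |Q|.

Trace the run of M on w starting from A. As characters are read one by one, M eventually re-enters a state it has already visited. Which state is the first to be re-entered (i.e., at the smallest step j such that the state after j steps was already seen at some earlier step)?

B

State sequence: A -q-> B -q-> B -q-> B -p-> A -q-> B -q-> B -q-> B
First repeat at step 2: B was already visited.

The earliest repeat is at step j = 2: M is in B, which it already visited at step i = 1.
Pumping length from the standard proof: p = 3 (the number of states). The repeated state found above gives |xy| = j ≤ 3 and |y| = j − i ≥ 1.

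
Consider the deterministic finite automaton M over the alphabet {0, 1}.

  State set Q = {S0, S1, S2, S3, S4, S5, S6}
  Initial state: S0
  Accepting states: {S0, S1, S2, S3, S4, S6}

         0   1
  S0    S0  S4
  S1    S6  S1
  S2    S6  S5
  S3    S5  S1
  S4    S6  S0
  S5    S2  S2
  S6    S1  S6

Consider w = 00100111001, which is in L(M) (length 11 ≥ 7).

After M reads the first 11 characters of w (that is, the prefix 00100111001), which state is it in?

Run of M on the first 11 characters of w = 0 0 1 0 0 1 1 1 0 0 1:
  step 0: S0  (start)
  step 1: S0  (read 0: S0→S0)
  step 2: S0  (read 0: S0→S0)
  step 3: S4  (read 1: S0→S4)
  step 4: S6  (read 0: S4→S6)
  step 5: S1  (read 0: S6→S1)
  step 6: S1  (read 1: S1→S1)
  step 7: S1  (read 1: S1→S1)
  step 8: S1  (read 1: S1→S1)
  step 9: S6  (read 0: S1→S6)
  step 10: S1  (read 0: S6→S1)
  step 11: S1  (read 1: S1→S1)

After reading 11 characters, M is in state S1.
(This kind of state-tracing is the core of the pumping-lemma construction: with 7 states, pigeonhole forces a repeat within the first 7 steps.)

S1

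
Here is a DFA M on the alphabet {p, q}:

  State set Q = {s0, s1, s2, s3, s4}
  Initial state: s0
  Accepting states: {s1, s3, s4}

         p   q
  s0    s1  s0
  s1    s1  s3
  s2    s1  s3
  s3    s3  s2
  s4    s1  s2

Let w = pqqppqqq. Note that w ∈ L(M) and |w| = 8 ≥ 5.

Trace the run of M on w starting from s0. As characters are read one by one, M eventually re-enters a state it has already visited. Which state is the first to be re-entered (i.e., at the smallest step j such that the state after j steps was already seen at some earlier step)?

s1

State sequence: s0 -p-> s1 -q-> s3 -q-> s2 -p-> s1 -p-> s1 -q-> s3 -q-> s2 -q-> s3
First repeat at step 4: s1 was already visited.

The earliest repeat is at step j = 4: M is in s1, which it already visited at step i = 1.
Pumping length from the standard proof: p = 5 (the number of states). The repeated state found above gives |xy| = j ≤ 5 and |y| = j − i ≥ 1.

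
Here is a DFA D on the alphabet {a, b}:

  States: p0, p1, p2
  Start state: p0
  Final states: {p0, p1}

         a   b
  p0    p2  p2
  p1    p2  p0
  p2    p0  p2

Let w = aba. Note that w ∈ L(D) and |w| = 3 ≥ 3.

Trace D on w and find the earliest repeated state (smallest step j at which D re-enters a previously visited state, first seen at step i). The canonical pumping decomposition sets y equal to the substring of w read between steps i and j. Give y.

b

State sequence: p0 -a-> p2 -b-> p2 -a-> p0
First repeat at step 2: p2 was already visited.

So i = 1, j = 2, giving x = w[0:1] = a, y = w[1:2] = b, z = w[2:3] = a.
Check: |xy| = 2 ≤ 3 and |y| = 1 ≥ 1. Reading y takes D from p2 back to p2, so every xyⁱz is accepted.
With |Q| = 3, pigeonhole forces a state repeat no later than step 3; the substring read between the first and second visits to that state can be pumped.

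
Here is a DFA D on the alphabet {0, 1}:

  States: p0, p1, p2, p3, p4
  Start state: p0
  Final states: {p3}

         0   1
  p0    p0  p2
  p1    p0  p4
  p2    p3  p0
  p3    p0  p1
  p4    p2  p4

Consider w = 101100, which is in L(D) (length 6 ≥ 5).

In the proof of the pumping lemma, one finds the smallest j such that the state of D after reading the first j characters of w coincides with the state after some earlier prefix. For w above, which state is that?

State sequence: p0 -1-> p2 -0-> p3 -1-> p1 -1-> p4 -0-> p2 -0-> p3
First repeat at step 5: p2 was already visited.

The earliest repeat is at step j = 5: D is in p2, which it already visited at step i = 1.
Pumping length from the standard proof: p = 5 (the number of states). The repeated state found above gives |xy| = j ≤ 5 and |y| = j − i ≥ 1.

p2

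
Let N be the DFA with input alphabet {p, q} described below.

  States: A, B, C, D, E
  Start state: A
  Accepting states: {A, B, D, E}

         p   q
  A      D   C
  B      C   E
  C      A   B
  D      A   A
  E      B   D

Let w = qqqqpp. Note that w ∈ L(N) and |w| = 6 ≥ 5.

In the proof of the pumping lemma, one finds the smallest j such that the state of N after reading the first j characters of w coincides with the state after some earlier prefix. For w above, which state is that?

A

State sequence: A -q-> C -q-> B -q-> E -q-> D -p-> A -p-> D
First repeat at step 5: A was already visited.

The earliest repeat is at step j = 5: N is in A, which it already visited at step i = 0.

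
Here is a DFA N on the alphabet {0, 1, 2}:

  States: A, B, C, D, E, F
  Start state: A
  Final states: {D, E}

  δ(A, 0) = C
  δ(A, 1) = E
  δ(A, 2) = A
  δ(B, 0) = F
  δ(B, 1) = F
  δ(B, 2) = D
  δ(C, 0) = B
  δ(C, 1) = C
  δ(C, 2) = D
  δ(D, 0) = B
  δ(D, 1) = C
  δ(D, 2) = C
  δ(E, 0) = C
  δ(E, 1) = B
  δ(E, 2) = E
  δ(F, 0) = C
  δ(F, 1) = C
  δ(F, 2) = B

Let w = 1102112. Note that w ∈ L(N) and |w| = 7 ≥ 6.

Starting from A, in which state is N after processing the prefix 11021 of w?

Run of N on the first 5 characters of w = 1 1 0 2 1:
  step 0: A  (start)
  step 1: E  (read 1: A→E)
  step 2: B  (read 1: E→B)
  step 3: F  (read 0: B→F)
  step 4: B  (read 2: F→B)
  step 5: F  (read 1: B→F)

After reading 5 characters, N is in state F.

F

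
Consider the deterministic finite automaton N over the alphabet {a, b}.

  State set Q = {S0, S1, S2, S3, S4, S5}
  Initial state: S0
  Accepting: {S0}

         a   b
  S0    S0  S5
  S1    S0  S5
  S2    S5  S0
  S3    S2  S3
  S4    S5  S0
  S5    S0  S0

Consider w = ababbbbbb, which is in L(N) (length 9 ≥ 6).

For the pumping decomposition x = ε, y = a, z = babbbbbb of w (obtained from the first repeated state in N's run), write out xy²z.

aababbbbbb

xy^2z = ε·a·a·babbbbbb = aababbbbbb.
Reading y = a takes N from S0 back to S0, so after x·y·y the machine is still in S0, and z then leads to the accepting state S0. Hence aababbbbbb ∈ L(N).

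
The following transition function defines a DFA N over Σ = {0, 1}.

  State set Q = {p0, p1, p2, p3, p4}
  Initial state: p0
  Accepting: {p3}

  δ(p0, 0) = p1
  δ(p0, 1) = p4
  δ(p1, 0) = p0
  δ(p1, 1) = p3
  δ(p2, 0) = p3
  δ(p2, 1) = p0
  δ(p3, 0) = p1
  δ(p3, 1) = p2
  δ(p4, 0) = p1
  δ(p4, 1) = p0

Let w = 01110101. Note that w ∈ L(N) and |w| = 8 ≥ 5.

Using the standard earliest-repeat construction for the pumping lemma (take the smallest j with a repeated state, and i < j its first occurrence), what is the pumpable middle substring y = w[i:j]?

State sequence: p0 -0-> p1 -1-> p3 -1-> p2 -1-> p0 -0-> p1 -1-> p3 -0-> p1 -1-> p3
First repeat at step 4: p0 was already visited.

So i = 0, j = 4, giving x = w[0:0] = ε, y = w[0:4] = 0111, z = w[4:8] = 0101.
Check: |xy| = 4 ≤ 5 and |y| = 4 ≥ 1. Reading y takes N from p0 back to p0, so every xyⁱz is accepted.

0111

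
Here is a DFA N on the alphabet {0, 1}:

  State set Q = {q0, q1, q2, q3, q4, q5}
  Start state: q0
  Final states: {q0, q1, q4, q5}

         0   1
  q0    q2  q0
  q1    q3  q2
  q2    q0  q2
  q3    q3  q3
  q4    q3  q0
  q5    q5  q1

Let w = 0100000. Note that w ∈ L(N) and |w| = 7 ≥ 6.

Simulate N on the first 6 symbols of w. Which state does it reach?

q2

State sequence: q0 -0-> q2 -1-> q2 -0-> q0 -0-> q2 -0-> q0 -0-> q2

After reading 6 characters, N is in state q2.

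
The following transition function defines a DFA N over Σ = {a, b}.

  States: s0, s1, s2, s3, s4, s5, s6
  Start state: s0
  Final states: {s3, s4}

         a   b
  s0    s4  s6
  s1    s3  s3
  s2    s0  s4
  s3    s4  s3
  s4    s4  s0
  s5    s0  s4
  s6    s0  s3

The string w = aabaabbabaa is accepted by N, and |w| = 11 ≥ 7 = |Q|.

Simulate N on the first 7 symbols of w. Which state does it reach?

s6

State sequence: s0 -a-> s4 -a-> s4 -b-> s0 -a-> s4 -a-> s4 -b-> s0 -b-> s6

After reading 7 characters, N is in state s6.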